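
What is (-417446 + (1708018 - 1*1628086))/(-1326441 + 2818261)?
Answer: -168757/745910 ≈ -0.22624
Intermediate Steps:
(-417446 + (1708018 - 1*1628086))/(-1326441 + 2818261) = (-417446 + (1708018 - 1628086))/1491820 = (-417446 + 79932)*(1/1491820) = -337514*1/1491820 = -168757/745910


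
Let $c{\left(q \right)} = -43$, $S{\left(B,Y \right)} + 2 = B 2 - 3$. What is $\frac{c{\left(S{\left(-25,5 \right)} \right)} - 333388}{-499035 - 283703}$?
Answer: $\frac{333431}{782738} \approx 0.42598$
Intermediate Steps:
$S{\left(B,Y \right)} = -5 + 2 B$ ($S{\left(B,Y \right)} = -2 + \left(B 2 - 3\right) = -2 + \left(2 B - 3\right) = -2 + \left(-3 + 2 B\right) = -5 + 2 B$)
$\frac{c{\left(S{\left(-25,5 \right)} \right)} - 333388}{-499035 - 283703} = \frac{-43 - 333388}{-499035 - 283703} = - \frac{333431}{-782738} = \left(-333431\right) \left(- \frac{1}{782738}\right) = \frac{333431}{782738}$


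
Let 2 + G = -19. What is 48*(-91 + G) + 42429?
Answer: 37053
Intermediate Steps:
G = -21 (G = -2 - 19 = -21)
48*(-91 + G) + 42429 = 48*(-91 - 21) + 42429 = 48*(-112) + 42429 = -5376 + 42429 = 37053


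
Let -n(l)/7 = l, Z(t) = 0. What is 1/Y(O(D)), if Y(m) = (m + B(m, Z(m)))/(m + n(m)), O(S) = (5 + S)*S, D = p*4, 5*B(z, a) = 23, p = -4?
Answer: -1760/301 ≈ -5.8472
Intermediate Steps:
B(z, a) = 23/5 (B(z, a) = (1/5)*23 = 23/5)
n(l) = -7*l
D = -16 (D = -4*4 = -16)
O(S) = S*(5 + S)
Y(m) = -(23/5 + m)/(6*m) (Y(m) = (m + 23/5)/(m - 7*m) = (23/5 + m)/((-6*m)) = (23/5 + m)*(-1/(6*m)) = -(23/5 + m)/(6*m))
1/Y(O(D)) = 1/((-23 - (-80)*(5 - 16))/(30*((-16*(5 - 16))))) = 1/((-23 - (-80)*(-11))/(30*((-16*(-11))))) = 1/((1/30)*(-23 - 5*176)/176) = 1/((1/30)*(1/176)*(-23 - 880)) = 1/((1/30)*(1/176)*(-903)) = 1/(-301/1760) = -1760/301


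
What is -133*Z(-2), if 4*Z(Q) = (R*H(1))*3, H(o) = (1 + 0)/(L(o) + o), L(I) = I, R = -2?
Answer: 399/4 ≈ 99.750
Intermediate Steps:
H(o) = 1/(2*o) (H(o) = (1 + 0)/(o + o) = 1/(2*o))
Z(Q) = -¾ (Z(Q) = (-1/1*3)/4 = (-1*3)/4 = (¼)*(-3) = -¾)
-133*Z(-2) = -133*(-¾) = 399/4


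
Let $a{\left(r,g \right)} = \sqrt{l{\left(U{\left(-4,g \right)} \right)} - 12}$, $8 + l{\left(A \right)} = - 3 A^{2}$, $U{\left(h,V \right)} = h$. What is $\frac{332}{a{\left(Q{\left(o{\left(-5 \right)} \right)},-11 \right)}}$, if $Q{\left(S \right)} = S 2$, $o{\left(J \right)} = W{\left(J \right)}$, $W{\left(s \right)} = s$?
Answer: $- \frac{166 i \sqrt{17}}{17} \approx - 40.261 i$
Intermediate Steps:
$o{\left(J \right)} = J$
$Q{\left(S \right)} = 2 S$
$l{\left(A \right)} = -8 - 3 A^{2}$
$a{\left(r,g \right)} = 2 i \sqrt{17}$ ($a{\left(r,g \right)} = \sqrt{\left(-8 - 3 \left(-4\right)^{2}\right) - 12} = \sqrt{\left(-8 - 48\right) - 12} = \sqrt{-56 - 12} = \sqrt{-68} = 2 i \sqrt{17}$)
$\frac{332}{a{\left(Q{\left(o{\left(-5 \right)} \right)},-11 \right)}} = \frac{332}{2 i \sqrt{17}} = 332 \left(- \frac{i \sqrt{17}}{34}\right) = - \frac{166 i \sqrt{17}}{17}$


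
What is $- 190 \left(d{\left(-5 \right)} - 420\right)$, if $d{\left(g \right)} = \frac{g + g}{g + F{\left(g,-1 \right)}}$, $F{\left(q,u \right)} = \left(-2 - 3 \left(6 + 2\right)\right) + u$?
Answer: $\frac{637925}{8} \approx 79741.0$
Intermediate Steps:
$F{\left(q,u \right)} = -26 + u$ ($F{\left(q,u \right)} = \left(-2 - 24\right) + u = -26 + u$)
$d{\left(g \right)} = \frac{2 g}{-27 + g}$ ($d{\left(g \right)} = \frac{g + g}{g - 27} = \frac{2 g}{g - 27} = \frac{2 g}{-27 + g}$)
$- 190 \left(d{\left(-5 \right)} - 420\right) = - 190 \left(2 \left(-5\right) \frac{1}{-27 - 5} - 420\right) = - 190 \left(2 \left(-5\right) \frac{1}{-32} - 420\right) = - 190 \left(2 \left(-5\right) \left(- \frac{1}{32}\right) - 420\right) = - 190 \left(\frac{5}{16} - 420\right) = \left(-190\right) \left(- \frac{6715}{16}\right) = \frac{637925}{8}$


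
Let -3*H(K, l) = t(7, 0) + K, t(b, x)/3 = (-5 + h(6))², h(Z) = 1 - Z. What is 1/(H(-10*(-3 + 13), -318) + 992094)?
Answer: 3/2976082 ≈ 1.0080e-6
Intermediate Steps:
t(b, x) = 300 (t(b, x) = 3*(-5 + (1 - 1*6))² = 3*(-5 + (1 - 6))² = 3*(-5 - 5)² = 3*(-10)² = 3*100 = 300)
H(K, l) = -100 - K/3 (H(K, l) = -(300 + K)/3 = -100 - K/3)
1/(H(-10*(-3 + 13), -318) + 992094) = 1/((-100 - (-10)*(-3 + 13)/3) + 992094) = 1/((-100 - (-10)*10/3) + 992094) = 1/((-100 - ⅓*(-100)) + 992094) = 1/((-100 + 100/3) + 992094) = 1/(-200/3 + 992094) = 1/(2976082/3) = 3/2976082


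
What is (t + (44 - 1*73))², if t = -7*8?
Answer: 7225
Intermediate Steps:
t = -56
(t + (44 - 1*73))² = (-56 + (44 - 1*73))² = (-56 + (44 - 73))² = (-56 - 29)² = (-85)² = 7225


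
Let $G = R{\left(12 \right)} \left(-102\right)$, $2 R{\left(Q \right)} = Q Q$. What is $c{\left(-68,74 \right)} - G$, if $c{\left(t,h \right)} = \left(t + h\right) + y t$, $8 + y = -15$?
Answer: $8914$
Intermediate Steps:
$R{\left(Q \right)} = \frac{Q^{2}}{2}$ ($R{\left(Q \right)} = \frac{Q Q}{2} = \frac{Q^{2}}{2}$)
$y = -23$ ($y = -8 - 15 = -23$)
$G = -7344$ ($G = \frac{12^{2}}{2} \left(-102\right) = \frac{1}{2} \cdot 144 \left(-102\right) = 72 \left(-102\right) = -7344$)
$c{\left(t,h \right)} = h - 22 t$ ($c{\left(t,h \right)} = \left(t + h\right) - 23 t = \left(h + t\right) - 23 t = h - 22 t$)
$c{\left(-68,74 \right)} - G = \left(74 - -1496\right) - -7344 = \left(74 + 1496\right) + 7344 = 1570 + 7344 = 8914$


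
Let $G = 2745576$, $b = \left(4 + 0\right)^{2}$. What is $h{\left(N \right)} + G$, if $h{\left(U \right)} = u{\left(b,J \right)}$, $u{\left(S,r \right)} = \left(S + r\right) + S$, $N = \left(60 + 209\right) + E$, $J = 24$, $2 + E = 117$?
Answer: $2745632$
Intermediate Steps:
$E = 115$ ($E = -2 + 117 = 115$)
$b = 16$ ($b = 4^{2} = 16$)
$N = 384$ ($N = \left(60 + 209\right) + 115 = 269 + 115 = 384$)
$u{\left(S,r \right)} = r + 2 S$
$h{\left(U \right)} = 56$ ($h{\left(U \right)} = 24 + 2 \cdot 16 = 24 + 32 = 56$)
$h{\left(N \right)} + G = 56 + 2745576 = 2745632$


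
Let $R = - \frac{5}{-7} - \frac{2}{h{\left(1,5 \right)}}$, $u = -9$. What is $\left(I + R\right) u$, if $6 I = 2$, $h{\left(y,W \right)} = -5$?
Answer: $- \frac{456}{35} \approx -13.029$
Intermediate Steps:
$R = \frac{39}{35}$ ($R = - \frac{5}{-7} - \frac{2}{-5} = \left(-5\right) \left(- \frac{1}{7}\right) - - \frac{2}{5} = \frac{5}{7} + \frac{2}{5} = \frac{39}{35} \approx 1.1143$)
$I = \frac{1}{3}$ ($I = \frac{1}{6} \cdot 2 = \frac{1}{3} \approx 0.33333$)
$\left(I + R\right) u = \left(\frac{1}{3} + \frac{39}{35}\right) \left(-9\right) = \frac{152}{105} \left(-9\right) = - \frac{456}{35}$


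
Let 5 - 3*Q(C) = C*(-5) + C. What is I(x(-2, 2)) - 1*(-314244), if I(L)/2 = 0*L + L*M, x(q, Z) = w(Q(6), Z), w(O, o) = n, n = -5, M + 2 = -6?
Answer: 314324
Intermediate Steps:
M = -8 (M = -2 - 6 = -8)
Q(C) = 5/3 + 4*C/3 (Q(C) = 5/3 - (C*(-5) + C)/3 = 5/3 - (-5*C + C)/3 = 5/3 - (-4)*C/3 = 5/3 + 4*C/3)
w(O, o) = -5
x(q, Z) = -5
I(L) = -16*L (I(L) = 2*(0*L + L*(-8)) = 2*(0 - 8*L) = 2*(-8*L) = -16*L)
I(x(-2, 2)) - 1*(-314244) = -16*(-5) - 1*(-314244) = 80 + 314244 = 314324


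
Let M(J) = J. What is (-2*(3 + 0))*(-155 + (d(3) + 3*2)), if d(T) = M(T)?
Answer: 876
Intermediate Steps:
d(T) = T
(-2*(3 + 0))*(-155 + (d(3) + 3*2)) = (-2*(3 + 0))*(-155 + (3 + 3*2)) = (-2*3)*(-155 + (3 + 6)) = -6*(-155 + 9) = -6*(-146) = 876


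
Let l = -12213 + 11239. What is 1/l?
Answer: -1/974 ≈ -0.0010267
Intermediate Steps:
l = -974
1/l = 1/(-974) = -1/974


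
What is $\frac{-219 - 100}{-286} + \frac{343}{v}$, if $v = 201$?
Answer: $\frac{14747}{5226} \approx 2.8219$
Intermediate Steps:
$\frac{-219 - 100}{-286} + \frac{343}{v} = \frac{-219 - 100}{-286} + \frac{343}{201} = \left(-219 - 100\right) \left(- \frac{1}{286}\right) + 343 \cdot \frac{1}{201} = \left(-319\right) \left(- \frac{1}{286}\right) + \frac{343}{201} = \frac{29}{26} + \frac{343}{201} = \frac{14747}{5226}$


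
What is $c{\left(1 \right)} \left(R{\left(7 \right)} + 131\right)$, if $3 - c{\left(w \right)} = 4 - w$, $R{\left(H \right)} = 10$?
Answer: $0$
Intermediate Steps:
$c{\left(w \right)} = -1 + w$ ($c{\left(w \right)} = 3 - \left(4 - w\right) = 3 + \left(-4 + w\right) = -1 + w$)
$c{\left(1 \right)} \left(R{\left(7 \right)} + 131\right) = \left(-1 + 1\right) \left(10 + 131\right) = 0 \cdot 141 = 0$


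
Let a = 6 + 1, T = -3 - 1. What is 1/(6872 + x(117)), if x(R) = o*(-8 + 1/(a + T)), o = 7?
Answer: 3/20455 ≈ 0.00014666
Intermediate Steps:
T = -4
a = 7
x(R) = -161/3 (x(R) = 7*(-8 + 1/(7 - 4)) = 7*(-8 + 1/3) = 7*(-8 + ⅓) = 7*(-23/3) = -161/3)
1/(6872 + x(117)) = 1/(6872 - 161/3) = 1/(20455/3) = 3/20455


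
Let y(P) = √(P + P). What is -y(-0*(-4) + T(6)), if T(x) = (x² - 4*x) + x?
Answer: -6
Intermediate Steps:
T(x) = x² - 3*x
y(P) = √2*√P (y(P) = √(2*P) = √2*√P)
-y(-0*(-4) + T(6)) = -√2*√(-0*(-4) + 6*(-3 + 6)) = -√2*√(-11*0 + 6*3) = -√2*√(0 + 18) = -√2*√18 = -√2*3*√2 = -1*6 = -6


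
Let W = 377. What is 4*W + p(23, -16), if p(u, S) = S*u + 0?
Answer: 1140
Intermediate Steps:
p(u, S) = S*u
4*W + p(23, -16) = 4*377 - 16*23 = 1508 - 368 = 1140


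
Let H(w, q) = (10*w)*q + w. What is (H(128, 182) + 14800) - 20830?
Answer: 227058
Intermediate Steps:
H(w, q) = w + 10*q*w (H(w, q) = 10*q*w + w = w + 10*q*w)
(H(128, 182) + 14800) - 20830 = (128*(1 + 10*182) + 14800) - 20830 = (128*(1 + 1820) + 14800) - 20830 = (128*1821 + 14800) - 20830 = (233088 + 14800) - 20830 = 247888 - 20830 = 227058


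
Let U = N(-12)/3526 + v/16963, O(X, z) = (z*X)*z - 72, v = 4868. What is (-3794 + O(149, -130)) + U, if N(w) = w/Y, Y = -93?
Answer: 2330893403779056/927078839 ≈ 2.5142e+6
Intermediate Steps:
O(X, z) = -72 + X*z² (O(X, z) = (X*z)*z - 72 = X*z² - 72 = -72 + X*z²)
N(w) = -w/93 (N(w) = w/(-93) = w*(-1/93) = -w/93)
U = 266084730/927078839 (U = -1/93*(-12)/3526 + 4868/16963 = (4/31)*(1/3526) + 4868*(1/16963) = 2/54653 + 4868/16963 = 266084730/927078839 ≈ 0.28701)
(-3794 + O(149, -130)) + U = (-3794 + (-72 + 149*(-130)²)) + 266084730/927078839 = (-3794 + (-72 + 149*16900)) + 266084730/927078839 = (-3794 + (-72 + 2518100)) + 266084730/927078839 = (-3794 + 2518028) + 266084730/927078839 = 2514234 + 266084730/927078839 = 2330893403779056/927078839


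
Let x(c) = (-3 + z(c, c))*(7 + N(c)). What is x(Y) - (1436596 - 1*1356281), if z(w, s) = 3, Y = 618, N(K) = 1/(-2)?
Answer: -80315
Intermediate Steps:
N(K) = -1/2
x(c) = 0 (x(c) = (-3 + 3)*(7 - 1/2) = 0*(13/2) = 0)
x(Y) - (1436596 - 1*1356281) = 0 - (1436596 - 1*1356281) = 0 - (1436596 - 1356281) = 0 - 1*80315 = 0 - 80315 = -80315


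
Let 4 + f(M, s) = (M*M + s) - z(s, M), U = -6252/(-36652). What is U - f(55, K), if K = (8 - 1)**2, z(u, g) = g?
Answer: -27624882/9163 ≈ -3014.8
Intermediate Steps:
K = 49 (K = 7**2 = 49)
U = 1563/9163 (U = -6252*(-1/36652) = 1563/9163 ≈ 0.17058)
f(M, s) = -4 + s + M**2 - M (f(M, s) = -4 + ((M*M + s) - M) = -4 + ((M**2 + s) - M) = -4 + ((s + M**2) - M) = -4 + (s + M**2 - M) = -4 + s + M**2 - M)
U - f(55, K) = 1563/9163 - (-4 + 49 + 55**2 - 1*55) = 1563/9163 - (-4 + 49 + 3025 - 55) = 1563/9163 - 1*3015 = 1563/9163 - 3015 = -27624882/9163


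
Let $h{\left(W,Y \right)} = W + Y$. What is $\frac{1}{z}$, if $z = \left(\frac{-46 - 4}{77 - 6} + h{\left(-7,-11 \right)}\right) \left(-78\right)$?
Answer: $\frac{71}{103584} \approx 0.00068543$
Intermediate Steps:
$z = \frac{103584}{71}$ ($z = \left(\frac{-46 - 4}{77 - 6} - 18\right) \left(-78\right) = \left(- \frac{50}{71} - 18\right) \left(-78\right) = \left(- \frac{1328}{71}\right) \left(-78\right) = \frac{103584}{71} \approx 1458.9$)
$\frac{1}{z} = \frac{1}{\frac{103584}{71}} = \frac{71}{103584}$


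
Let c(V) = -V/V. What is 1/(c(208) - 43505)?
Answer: -1/43506 ≈ -2.2985e-5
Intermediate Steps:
c(V) = -1 (c(V) = -1*1 = -1)
1/(c(208) - 43505) = 1/(-1 - 43505) = 1/(-43506) = -1/43506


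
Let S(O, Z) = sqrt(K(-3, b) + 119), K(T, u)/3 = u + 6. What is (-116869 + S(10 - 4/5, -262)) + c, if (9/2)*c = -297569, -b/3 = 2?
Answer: -1646959/9 + sqrt(119) ≈ -1.8298e+5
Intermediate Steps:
b = -6 (b = -3*2 = -6)
c = -595138/9 (c = (2/9)*(-297569) = -595138/9 ≈ -66127.)
K(T, u) = 18 + 3*u (K(T, u) = 3*(u + 6) = 3*(6 + u) = 18 + 3*u)
S(O, Z) = sqrt(119) (S(O, Z) = sqrt((18 + 3*(-6)) + 119) = sqrt((18 - 18) + 119) = sqrt(0 + 119) = sqrt(119))
(-116869 + S(10 - 4/5, -262)) + c = (-116869 + sqrt(119)) - 595138/9 = -1646959/9 + sqrt(119)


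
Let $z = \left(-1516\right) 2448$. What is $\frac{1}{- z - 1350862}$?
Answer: $\frac{1}{2360306} \approx 4.2367 \cdot 10^{-7}$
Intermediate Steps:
$z = -3711168$
$\frac{1}{- z - 1350862} = \frac{1}{\left(-1\right) \left(-3711168\right) - 1350862} = \frac{1}{3711168 - 1350862} = \frac{1}{2360306}$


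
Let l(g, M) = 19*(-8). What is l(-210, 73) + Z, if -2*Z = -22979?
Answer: 22675/2 ≈ 11338.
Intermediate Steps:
Z = 22979/2 (Z = -1/2*(-22979) = 22979/2 ≈ 11490.)
l(g, M) = -152
l(-210, 73) + Z = -152 + 22979/2 = 22675/2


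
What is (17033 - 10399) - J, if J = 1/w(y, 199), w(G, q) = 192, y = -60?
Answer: 1273727/192 ≈ 6634.0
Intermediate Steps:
J = 1/192 ≈ 0.0052083
(17033 - 10399) - J = (17033 - 10399) - 1*1/192 = 6634 - 1/192 = 1273727/192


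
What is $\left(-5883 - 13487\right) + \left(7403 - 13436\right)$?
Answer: $-25403$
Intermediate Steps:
$\left(-5883 - 13487\right) + \left(7403 - 13436\right) = -19370 + \left(7403 - 13436\right) = -19370 - 6033 = -25403$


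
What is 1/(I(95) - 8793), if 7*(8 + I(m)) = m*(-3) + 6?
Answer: -7/61886 ≈ -0.00011311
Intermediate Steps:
I(m) = -50/7 - 3*m/7 (I(m) = -8 + (m*(-3) + 6)/7 = -8 + (-3*m + 6)/7 = -8 + (6 - 3*m)/7 = -8 + (6/7 - 3*m/7) = -50/7 - 3*m/7)
1/(I(95) - 8793) = 1/((-50/7 - 3/7*95) - 8793) = 1/((-50/7 - 285/7) - 8793) = 1/(-335/7 - 8793) = 1/(-61886/7) = -7/61886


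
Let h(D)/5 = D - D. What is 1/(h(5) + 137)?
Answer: 1/137 ≈ 0.0072993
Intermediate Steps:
h(D) = 0 (h(D) = 5*(D - D) = 5*0 = 0)
1/(h(5) + 137) = 1/(0 + 137) = 1/137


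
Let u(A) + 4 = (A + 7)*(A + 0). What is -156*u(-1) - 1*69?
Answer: 1491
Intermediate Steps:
u(A) = -4 + A*(7 + A) (u(A) = -4 + (A + 7)*(A + 0) = -4 + (7 + A)*A = -4 + A*(7 + A))
-156*u(-1) - 1*69 = -156*(-4 + (-1)² + 7*(-1)) - 1*69 = -156*(-4 + 1 - 7) - 69 = -156*(-10) - 69 = 1560 - 69 = 1491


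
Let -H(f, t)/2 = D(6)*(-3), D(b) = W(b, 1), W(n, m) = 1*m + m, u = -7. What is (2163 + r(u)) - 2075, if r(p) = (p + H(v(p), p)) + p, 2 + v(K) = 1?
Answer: 86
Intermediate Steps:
v(K) = -1 (v(K) = -2 + 1 = -1)
W(n, m) = 2*m (W(n, m) = m + m = 2*m)
D(b) = 2 (D(b) = 2*1 = 2)
H(f, t) = 12 (H(f, t) = -4*(-3) = -2*(-6) = 12)
r(p) = 12 + 2*p (r(p) = (p + 12) + p = (12 + p) + p = 12 + 2*p)
(2163 + r(u)) - 2075 = (2163 + (12 + 2*(-7))) - 2075 = (2163 + (12 - 14)) - 2075 = (2163 - 2) - 2075 = 2161 - 2075 = 86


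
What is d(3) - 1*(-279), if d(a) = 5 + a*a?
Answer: 293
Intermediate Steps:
d(a) = 5 + a²
d(3) - 1*(-279) = (5 + 3²) - 1*(-279) = (5 + 9) + 279 = 14 + 279 = 293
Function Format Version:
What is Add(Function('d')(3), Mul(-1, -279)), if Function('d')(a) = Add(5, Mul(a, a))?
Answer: 293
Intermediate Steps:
Function('d')(a) = Add(5, Pow(a, 2))
Add(Function('d')(3), Mul(-1, -279)) = Add(Add(5, Pow(3, 2)), Mul(-1, -279)) = Add(Add(5, 9), 279) = Add(14, 279) = 293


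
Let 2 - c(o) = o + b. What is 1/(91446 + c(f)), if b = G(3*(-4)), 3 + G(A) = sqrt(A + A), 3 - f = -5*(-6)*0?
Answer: 11431/1045342091 + I*sqrt(6)/4181368364 ≈ 1.0935e-5 + 5.8581e-10*I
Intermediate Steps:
f = 3 (f = 3 - (-5*(-6))*0 = 3 - 30*0 = 3 - 1*0 = 3 + 0 = 3)
G(A) = -3 + sqrt(2)*sqrt(A) (G(A) = -3 + sqrt(A + A) = -3 + sqrt(2*A) = -3 + sqrt(2)*sqrt(A))
b = -3 + 2*I*sqrt(6) (b = -3 + sqrt(2)*sqrt(3*(-4)) = -3 + sqrt(2)*sqrt(-12) = -3 + sqrt(2)*(2*I*sqrt(3)) = -3 + 2*I*sqrt(6) ≈ -3.0 + 4.899*I)
c(o) = 5 - o - 2*I*sqrt(6) (c(o) = 2 - (o + (-3 + 2*I*sqrt(6))) = 2 - (-3 + o + 2*I*sqrt(6)) = 2 + (3 - o - 2*I*sqrt(6)) = 5 - o - 2*I*sqrt(6))
1/(91446 + c(f)) = 1/(91446 + (5 - 1*3 - 2*I*sqrt(6))) = 1/(91446 + (5 - 3 - 2*I*sqrt(6))) = 1/(91446 + (2 - 2*I*sqrt(6))) = 1/(91448 - 2*I*sqrt(6))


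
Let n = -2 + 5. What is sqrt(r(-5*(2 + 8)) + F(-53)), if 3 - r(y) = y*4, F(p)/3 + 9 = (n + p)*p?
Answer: sqrt(8126) ≈ 90.144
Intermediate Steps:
n = 3
F(p) = -27 + 3*p*(3 + p) (F(p) = -27 + 3*((3 + p)*p) = -27 + 3*(p*(3 + p)) = -27 + 3*p*(3 + p))
r(y) = 3 - 4*y (r(y) = 3 - y*4 = 3 - 4*y)
sqrt(r(-5*(2 + 8)) + F(-53)) = sqrt((3 - (-20)*(2 + 8)) + (-27 + 3*(-53)**2 + 9*(-53))) = sqrt((3 - (-20)*10) + (-27 + 3*2809 - 477)) = sqrt((3 - 4*(-50)) + (-27 + 8427 - 477)) = sqrt((3 + 200) + 7923) = sqrt(203 + 7923) = sqrt(8126)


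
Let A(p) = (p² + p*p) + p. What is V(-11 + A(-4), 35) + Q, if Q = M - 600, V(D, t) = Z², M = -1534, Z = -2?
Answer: -2130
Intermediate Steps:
A(p) = p + 2*p² (A(p) = (p² + p²) + p = 2*p² + p = p + 2*p²)
V(D, t) = 4 (V(D, t) = (-2)² = 4)
Q = -2134 (Q = -1534 - 600 = -2134)
V(-11 + A(-4), 35) + Q = 4 - 2134 = -2130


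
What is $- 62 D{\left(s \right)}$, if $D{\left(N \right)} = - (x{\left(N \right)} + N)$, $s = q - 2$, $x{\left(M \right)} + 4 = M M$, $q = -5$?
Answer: $2356$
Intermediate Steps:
$x{\left(M \right)} = -4 + M^{2}$ ($x{\left(M \right)} = -4 + M M = -4 + M^{2}$)
$s = -7$ ($s = -5 - 2 = -7$)
$D{\left(N \right)} = 4 - N - N^{2}$ ($D{\left(N \right)} = - (\left(-4 + N^{2}\right) + N) = - (-4 + N + N^{2}) = 4 - N - N^{2}$)
$- 62 D{\left(s \right)} = - 62 \left(4 - -7 - \left(-7\right)^{2}\right) = - 62 \left(4 + 7 - 49\right) = \left(-62\right) \left(-38\right) = 2356$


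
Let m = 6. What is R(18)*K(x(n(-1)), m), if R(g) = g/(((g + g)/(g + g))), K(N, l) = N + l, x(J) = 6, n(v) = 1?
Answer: 216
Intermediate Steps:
R(g) = g (R(g) = g/(((2*g)/((2*g)))) = g/(((2*g)*(1/(2*g)))) = g/1 = g*1 = g)
R(18)*K(x(n(-1)), m) = 18*(6 + 6) = 18*12 = 216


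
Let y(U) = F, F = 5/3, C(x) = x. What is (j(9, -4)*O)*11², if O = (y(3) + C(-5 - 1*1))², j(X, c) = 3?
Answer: 20449/3 ≈ 6816.3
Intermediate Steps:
F = 5/3 (F = 5*(⅓) = 5/3 ≈ 1.6667)
y(U) = 5/3
O = 169/9 (O = (5/3 + (-5 - 1*1))² = (5/3 + (-5 - 1))² = (5/3 - 6)² = (-13/3)² = 169/9 ≈ 18.778)
(j(9, -4)*O)*11² = (3*(169/9))*11² = (169/3)*121 = 20449/3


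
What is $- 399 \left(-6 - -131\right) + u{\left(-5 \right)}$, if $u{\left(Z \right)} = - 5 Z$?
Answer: $-49850$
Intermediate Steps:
$- 399 \left(-6 - -131\right) + u{\left(-5 \right)} = - 399 \left(-6 - -131\right) - -25 = - 399 \left(-6 + 131\right) + 25 = \left(-399\right) 125 + 25 = -49875 + 25 = -49850$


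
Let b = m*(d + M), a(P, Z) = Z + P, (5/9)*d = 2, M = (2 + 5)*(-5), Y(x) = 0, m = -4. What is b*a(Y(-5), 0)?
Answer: 0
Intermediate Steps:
M = -35 (M = 7*(-5) = -35)
d = 18/5 (d = (9/5)*2 = 18/5 ≈ 3.6000)
a(P, Z) = P + Z
b = 628/5 (b = -4*(18/5 - 35) = -4*(-157/5) = 628/5 ≈ 125.60)
b*a(Y(-5), 0) = 628*(0 + 0)/5 = (628/5)*0 = 0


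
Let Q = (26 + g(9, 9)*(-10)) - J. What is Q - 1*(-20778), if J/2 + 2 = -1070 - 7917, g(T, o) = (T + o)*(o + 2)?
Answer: 36802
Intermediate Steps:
g(T, o) = (2 + o)*(T + o) (g(T, o) = (T + o)*(2 + o) = (2 + o)*(T + o))
J = -17978 (J = -4 + 2*(-1070 - 7917) = -4 + 2*(-8987) = -4 - 17974 = -17978)
Q = 16024 (Q = (26 + (9² + 2*9 + 2*9 + 9*9)*(-10)) - 1*(-17978) = (26 + (81 + 18 + 18 + 81)*(-10)) + 17978 = (26 + 198*(-10)) + 17978 = (26 - 1980) + 17978 = -1954 + 17978 = 16024)
Q - 1*(-20778) = 16024 - 1*(-20778) = 16024 + 20778 = 36802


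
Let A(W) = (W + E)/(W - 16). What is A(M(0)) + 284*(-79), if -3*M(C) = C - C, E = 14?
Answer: -179495/8 ≈ -22437.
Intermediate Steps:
M(C) = 0 (M(C) = -(C - C)/3 = -⅓*0 = 0)
A(W) = (14 + W)/(-16 + W) (A(W) = (W + 14)/(W - 16) = (14 + W)/(-16 + W))
A(M(0)) + 284*(-79) = (14 + 0)/(-16 + 0) + 284*(-79) = 14/(-16) - 22436 = -1/16*14 - 22436 = -7/8 - 22436 = -179495/8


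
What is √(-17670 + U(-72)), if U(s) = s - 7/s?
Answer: I*√2554834/12 ≈ 133.2*I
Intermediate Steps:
U(s) = s - 7/s
√(-17670 + U(-72)) = √(-17670 + (-72 - 7/(-72))) = √(-17670 + (-72 - 7*(-1/72))) = √(-17670 + (-72 + 7/72)) = √(-17670 - 5177/72) = √(-1277417/72) = I*√2554834/12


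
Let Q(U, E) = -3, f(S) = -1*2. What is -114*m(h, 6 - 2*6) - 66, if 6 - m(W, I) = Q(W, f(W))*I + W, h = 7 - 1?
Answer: 1986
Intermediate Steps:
f(S) = -2
h = 6
m(W, I) = 6 - W + 3*I (m(W, I) = 6 - (-3*I + W) = 6 - (W - 3*I) = 6 + (-W + 3*I) = 6 - W + 3*I)
-114*m(h, 6 - 2*6) - 66 = -114*(6 - 1*6 + 3*(6 - 2*6)) - 66 = -114*(6 - 6 + 3*(6 - 12)) - 66 = -114*(6 - 6 + 3*(-6)) - 66 = -114*(6 - 6 - 18) - 66 = -114*(-18) - 66 = 2052 - 66 = 1986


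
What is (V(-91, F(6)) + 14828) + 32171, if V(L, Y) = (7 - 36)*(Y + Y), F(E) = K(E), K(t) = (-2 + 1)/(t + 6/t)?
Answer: 329051/7 ≈ 47007.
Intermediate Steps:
K(t) = -1/(t + 6/t)
F(E) = -E/(6 + E**2)
V(L, Y) = -58*Y
(V(-91, F(6)) + 14828) + 32171 = (-(-58)*6/(6 + 6**2) + 14828) + 32171 = (-(-58)*6/(6 + 36) + 14828) + 32171 = (-(-58)*6/42 + 14828) + 32171 = (-58*(-1/7) + 14828) + 32171 = (58/7 + 14828) + 32171 = 103854/7 + 32171 = 329051/7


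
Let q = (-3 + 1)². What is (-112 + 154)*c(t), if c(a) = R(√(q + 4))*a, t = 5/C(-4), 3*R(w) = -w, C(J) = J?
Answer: 35*√2 ≈ 49.497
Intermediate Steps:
q = 4 (q = (-2)² = 4)
R(w) = -w/3 (R(w) = (-w)/3 = -w/3)
t = -5/4 (t = 5/(-4) = 5*(-¼) = -5/4 ≈ -1.2500)
c(a) = -2*a*√2/3 (c(a) = (-√(4 + 4)/3)*a = (-2*√2/3)*a = -2*a*√2/3)
(-112 + 154)*c(t) = (-112 + 154)*(-⅔*(-5/4)*√2) = 42*(5*√2/6) = 35*√2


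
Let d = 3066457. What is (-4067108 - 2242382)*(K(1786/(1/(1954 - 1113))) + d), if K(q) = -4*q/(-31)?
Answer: -637689245191790/31 ≈ -2.0571e+13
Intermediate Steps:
K(q) = 4*q/31 (K(q) = -4*q*(-1)/31 = -(-4)*q/31 = 4*q/31)
(-4067108 - 2242382)*(K(1786/(1/(1954 - 1113))) + d) = (-4067108 - 2242382)*(4*(1786/(1/(1954 - 1113)))/31 + 3066457) = -6309490*(4*(1786/(1/841))/31 + 3066457) = -6309490*(4*(1786*841)/31 + 3066457) = -6309490*((4/31)*1502026 + 3066457) = -6309490*(6008104/31 + 3066457) = -6309490*101068271/31 = -637689245191790/31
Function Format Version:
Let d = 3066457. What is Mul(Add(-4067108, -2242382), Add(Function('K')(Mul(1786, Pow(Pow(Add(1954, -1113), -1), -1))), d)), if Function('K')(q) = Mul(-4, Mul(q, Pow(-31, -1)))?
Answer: Rational(-637689245191790, 31) ≈ -2.0571e+13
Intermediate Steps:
Function('K')(q) = Mul(Rational(4, 31), q) (Function('K')(q) = Mul(-4, Mul(q, Rational(-1, 31))) = Mul(-4, Mul(Rational(-1, 31), q)) = Mul(Rational(4, 31), q))
Mul(Add(-4067108, -2242382), Add(Function('K')(Mul(1786, Pow(Pow(Add(1954, -1113), -1), -1))), d)) = Mul(Add(-4067108, -2242382), Add(Mul(Rational(4, 31), Mul(1786, Pow(Pow(Add(1954, -1113), -1), -1))), 3066457)) = Mul(-6309490, Add(Mul(Rational(4, 31), Mul(1786, Pow(Pow(841, -1), -1))), 3066457)) = Mul(-6309490, Add(Mul(Rational(4, 31), Mul(1786, Pow(Rational(1, 841), -1))), 3066457)) = Mul(-6309490, Add(Mul(Rational(4, 31), Mul(1786, 841)), 3066457)) = Mul(-6309490, Add(Mul(Rational(4, 31), 1502026), 3066457)) = Mul(-6309490, Add(Rational(6008104, 31), 3066457)) = Mul(-6309490, Rational(101068271, 31)) = Rational(-637689245191790, 31)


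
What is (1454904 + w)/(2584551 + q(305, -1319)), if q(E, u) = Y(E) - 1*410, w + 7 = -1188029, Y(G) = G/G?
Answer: 133434/1292071 ≈ 0.10327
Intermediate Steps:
Y(G) = 1
w = -1188036 (w = -7 - 1188029 = -1188036)
q(E, u) = -409 (q(E, u) = 1 - 1*410 = 1 - 410 = -409)
(1454904 + w)/(2584551 + q(305, -1319)) = (1454904 - 1188036)/(2584551 - 409) = 266868/2584142 = 266868*(1/2584142) = 133434/1292071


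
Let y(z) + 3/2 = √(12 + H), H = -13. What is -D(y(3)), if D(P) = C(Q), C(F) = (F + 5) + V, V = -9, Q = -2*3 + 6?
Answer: 4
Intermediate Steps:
Q = 0 (Q = -6 + 6 = 0)
C(F) = -4 + F (C(F) = (F + 5) - 9 = (5 + F) - 9 = -4 + F)
y(z) = -3/2 + I (y(z) = -3/2 + √(12 - 13) = -3/2 + √(-1) = -3/2 + I)
D(P) = -4 (D(P) = -4 + 0 = -4)
-D(y(3)) = -1*(-4) = 4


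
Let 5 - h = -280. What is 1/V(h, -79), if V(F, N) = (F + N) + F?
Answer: 1/491 ≈ 0.0020367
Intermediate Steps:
h = 285 (h = 5 - 1*(-280) = 5 + 280 = 285)
V(F, N) = N + 2*F
1/V(h, -79) = 1/(-79 + 2*285) = 1/(-79 + 570) = 1/491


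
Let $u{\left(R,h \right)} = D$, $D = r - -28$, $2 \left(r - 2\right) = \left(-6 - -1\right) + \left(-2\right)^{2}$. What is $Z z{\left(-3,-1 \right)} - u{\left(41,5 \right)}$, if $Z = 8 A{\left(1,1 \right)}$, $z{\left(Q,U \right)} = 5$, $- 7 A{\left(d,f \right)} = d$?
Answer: $- \frac{493}{14} \approx -35.214$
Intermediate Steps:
$A{\left(d,f \right)} = - \frac{d}{7}$
$Z = - \frac{8}{7}$ ($Z = 8 \left(\left(- \frac{1}{7}\right) 1\right) = 8 \left(- \frac{1}{7}\right) = - \frac{8}{7} \approx -1.1429$)
$r = \frac{3}{2}$ ($r = 2 + \frac{\left(-6 - -1\right) + \left(-2\right)^{2}}{2} = 2 + \frac{\left(-6 + 1\right) + 4}{2} = 2 + \frac{-5 + 4}{2} = 2 + \frac{1}{2} \left(-1\right) = 2 - \frac{1}{2} = \frac{3}{2} \approx 1.5$)
$D = \frac{59}{2}$ ($D = \frac{3}{2} - -28 = \frac{3}{2} + 28 = \frac{59}{2} \approx 29.5$)
$u{\left(R,h \right)} = \frac{59}{2}$
$Z z{\left(-3,-1 \right)} - u{\left(41,5 \right)} = \left(- \frac{8}{7}\right) 5 - \frac{59}{2} = - \frac{40}{7} - \frac{59}{2} = - \frac{493}{14}$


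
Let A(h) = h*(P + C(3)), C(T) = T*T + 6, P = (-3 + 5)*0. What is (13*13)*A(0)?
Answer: 0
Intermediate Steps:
P = 0 (P = 2*0 = 0)
C(T) = 6 + T**2 (C(T) = T**2 + 6 = 6 + T**2)
A(h) = 15*h (A(h) = h*(0 + (6 + 3**2)) = h*(0 + (6 + 9)) = h*(0 + 15) = h*15 = 15*h)
(13*13)*A(0) = (13*13)*(15*0) = 169*0 = 0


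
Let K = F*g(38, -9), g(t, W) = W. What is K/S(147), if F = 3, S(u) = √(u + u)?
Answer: -9*√6/14 ≈ -1.5747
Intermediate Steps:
S(u) = √2*√u (S(u) = √(2*u) = √2*√u)
K = -27 (K = 3*(-9) = -27)
K/S(147) = -27*√6/42 = -9*√6/14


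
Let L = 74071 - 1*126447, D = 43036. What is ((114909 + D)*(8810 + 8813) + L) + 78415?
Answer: 2783490774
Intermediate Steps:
L = -52376 (L = 74071 - 126447 = -52376)
((114909 + D)*(8810 + 8813) + L) + 78415 = ((114909 + 43036)*(8810 + 8813) - 52376) + 78415 = (157945*17623 - 52376) + 78415 = (2783464735 - 52376) + 78415 = 2783412359 + 78415 = 2783490774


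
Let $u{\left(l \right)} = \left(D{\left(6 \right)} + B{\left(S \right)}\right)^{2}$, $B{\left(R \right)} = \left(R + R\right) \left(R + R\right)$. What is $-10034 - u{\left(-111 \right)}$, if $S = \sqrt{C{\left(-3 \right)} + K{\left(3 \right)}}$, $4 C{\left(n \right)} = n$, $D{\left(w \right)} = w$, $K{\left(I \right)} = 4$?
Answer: $-10395$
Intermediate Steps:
$C{\left(n \right)} = \frac{n}{4}$
$S = \frac{\sqrt{13}}{2}$ ($S = \sqrt{\frac{1}{4} \left(-3\right) + 4} = \sqrt{- \frac{3}{4} + 4} = \sqrt{\frac{13}{4}} = \frac{\sqrt{13}}{2} \approx 1.8028$)
$B{\left(R \right)} = 4 R^{2}$ ($B{\left(R \right)} = 2 R 2 R = 4 R^{2}$)
$u{\left(l \right)} = 361$ ($u{\left(l \right)} = \left(6 + 4 \left(\frac{\sqrt{13}}{2}\right)^{2}\right)^{2} = \left(6 + 4 \cdot \frac{13}{4}\right)^{2} = \left(6 + 13\right)^{2} = 19^{2} = 361$)
$-10034 - u{\left(-111 \right)} = -10034 - 361 = -10395$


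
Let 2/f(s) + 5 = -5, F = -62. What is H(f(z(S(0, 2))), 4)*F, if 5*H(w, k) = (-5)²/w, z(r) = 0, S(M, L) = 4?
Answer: 1550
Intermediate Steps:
f(s) = -⅕ (f(s) = 2/(-5 - 5) = 2/(-10) = 2*(-⅒) = -⅕)
H(w, k) = 5/w (H(w, k) = ((-5)²/w)/5 = (25/w)/5 = 5/w)
H(f(z(S(0, 2))), 4)*F = (5/(-⅕))*(-62) = (5*(-5))*(-62) = -25*(-62) = 1550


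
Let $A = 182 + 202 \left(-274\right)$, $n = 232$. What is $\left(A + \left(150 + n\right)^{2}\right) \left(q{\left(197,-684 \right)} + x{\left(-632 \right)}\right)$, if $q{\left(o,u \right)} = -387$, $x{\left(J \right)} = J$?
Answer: $-92482402$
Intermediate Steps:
$A = -55166$ ($A = 182 - 55348 = -55166$)
$\left(A + \left(150 + n\right)^{2}\right) \left(q{\left(197,-684 \right)} + x{\left(-632 \right)}\right) = \left(-55166 + \left(150 + 232\right)^{2}\right) \left(-387 - 632\right) = \left(-55166 + 382^{2}\right) \left(-1019\right) = \left(-55166 + 145924\right) \left(-1019\right) = 90758 \left(-1019\right) = -92482402$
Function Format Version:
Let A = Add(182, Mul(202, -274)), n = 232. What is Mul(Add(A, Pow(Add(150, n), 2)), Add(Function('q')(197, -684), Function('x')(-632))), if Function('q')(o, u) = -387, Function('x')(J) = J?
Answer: -92482402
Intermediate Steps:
A = -55166 (A = Add(182, -55348) = -55166)
Mul(Add(A, Pow(Add(150, n), 2)), Add(Function('q')(197, -684), Function('x')(-632))) = Mul(Add(-55166, Pow(Add(150, 232), 2)), Add(-387, -632)) = Mul(Add(-55166, Pow(382, 2)), -1019) = Mul(Add(-55166, 145924), -1019) = Mul(90758, -1019) = -92482402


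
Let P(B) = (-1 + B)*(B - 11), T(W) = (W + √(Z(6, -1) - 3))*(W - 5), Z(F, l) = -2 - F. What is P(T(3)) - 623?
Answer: -548 + 48*I*√11 ≈ -548.0 + 159.2*I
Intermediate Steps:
T(W) = (-5 + W)*(W + I*√11) (T(W) = (W + √((-2 - 1*6) - 3))*(W - 5) = (W + √((-2 - 6) - 3))*(-5 + W) = (W + √(-8 - 3))*(-5 + W) = (W + √(-11))*(-5 + W) = (W + I*√11)*(-5 + W) = (-5 + W)*(W + I*√11))
P(B) = (-1 + B)*(-11 + B)
P(T(3)) - 623 = (11 + (3² - 5*3 - 5*I*√11 + I*3*√11)² - 12*(3² - 5*3 - 5*I*√11 + I*3*√11)) - 623 = (11 + (9 - 15 - 5*I*√11 + 3*I*√11)² - 12*(9 - 15 - 5*I*√11 + 3*I*√11)) - 623 = (11 + (-6 - 2*I*√11)² - 12*(-6 - 2*I*√11)) - 623 = (11 + (-6 - 2*I*√11)² + (72 + 24*I*√11)) - 623 = (83 + (-6 - 2*I*√11)² + 24*I*√11) - 623 = -540 + (-6 - 2*I*√11)² + 24*I*√11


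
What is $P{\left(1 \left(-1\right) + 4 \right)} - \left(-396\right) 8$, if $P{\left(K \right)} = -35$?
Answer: $3133$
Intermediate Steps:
$P{\left(1 \left(-1\right) + 4 \right)} - \left(-396\right) 8 = -35 - \left(-396\right) 8 = -35 - -3168 = -35 + 3168 = 3133$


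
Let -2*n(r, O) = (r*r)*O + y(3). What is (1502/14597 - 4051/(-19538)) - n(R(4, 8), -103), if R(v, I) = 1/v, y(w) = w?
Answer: -6427238747/4563138976 ≈ -1.4085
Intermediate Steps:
n(r, O) = -3/2 - O*r²/2 (n(r, O) = -((r*r)*O + 3)/2 = -(r²*O + 3)/2 = -(O*r² + 3)/2 = -(3 + O*r²)/2 = -3/2 - O*r²/2)
(1502/14597 - 4051/(-19538)) - n(R(4, 8), -103) = (1502/14597 - 4051/(-19538)) - (-3/2 - ½*(-103)*(1/4)²) = (1502*(1/14597) - 4051*(-1/19538)) - (-3/2 - ½*(-103)*(¼)²) = (1502/14597 + 4051/19538) - (-3/2 - ½*(-103)*1/16) = 88478523/285196186 - (-3/2 + 103/32) = 88478523/285196186 - 1*55/32 = 88478523/285196186 - 55/32 = -6427238747/4563138976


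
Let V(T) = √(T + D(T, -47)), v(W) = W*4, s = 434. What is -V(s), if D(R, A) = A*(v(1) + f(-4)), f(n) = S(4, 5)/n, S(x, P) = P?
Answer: -√1219/2 ≈ -17.457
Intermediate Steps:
v(W) = 4*W
f(n) = 5/n
D(R, A) = 11*A/4 (D(R, A) = A*(4*1 + 5/(-4)) = A*(4 + 5*(-¼)) = A*(4 - 5/4) = A*(11/4) = 11*A/4)
V(T) = √(-517/4 + T) (V(T) = √(T + (11/4)*(-47)) = √(T - 517/4) = √(-517/4 + T))
-V(s) = -√(-517 + 4*434)/2 = -√(-517 + 1736)/2 = -√1219/2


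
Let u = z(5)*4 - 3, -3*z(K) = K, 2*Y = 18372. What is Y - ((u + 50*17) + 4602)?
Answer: 11231/3 ≈ 3743.7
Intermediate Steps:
Y = 9186 (Y = (1/2)*18372 = 9186)
z(K) = -K/3
u = -29/3 (u = -1/3*5*4 - 3 = -5/3*4 - 3 = -20/3 - 3 = -29/3 ≈ -9.6667)
Y - ((u + 50*17) + 4602) = 9186 - ((-29/3 + 50*17) + 4602) = 9186 - ((-29/3 + 850) + 4602) = 9186 - (2521/3 + 4602) = 9186 - 1*16327/3 = 9186 - 16327/3 = 11231/3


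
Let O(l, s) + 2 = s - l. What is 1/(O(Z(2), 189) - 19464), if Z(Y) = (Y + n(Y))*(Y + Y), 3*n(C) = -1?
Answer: -3/57851 ≈ -5.1857e-5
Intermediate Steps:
n(C) = -⅓ (n(C) = (⅓)*(-1) = -⅓)
Z(Y) = 2*Y*(-⅓ + Y) (Z(Y) = (Y - ⅓)*(Y + Y) = (-⅓ + Y)*(2*Y) = 2*Y*(-⅓ + Y))
O(l, s) = -2 + s - l (O(l, s) = -2 + (s - l) = -2 + s - l)
1/(O(Z(2), 189) - 19464) = 1/((-2 + 189 - 2*2*(-1 + 3*2)/3) - 19464) = 1/((-2 + 189 - 2*2*(-1 + 6)/3) - 19464) = 1/((-2 + 189 - 2*2*5/3) - 19464) = 1/((-2 + 189 - 1*20/3) - 19464) = 1/((-2 + 189 - 20/3) - 19464) = 1/(541/3 - 19464) = 1/(-57851/3) = -3/57851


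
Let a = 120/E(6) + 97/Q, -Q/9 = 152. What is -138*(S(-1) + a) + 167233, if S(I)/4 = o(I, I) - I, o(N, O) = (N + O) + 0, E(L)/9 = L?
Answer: 12729097/76 ≈ 1.6749e+5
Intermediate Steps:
Q = -1368 (Q = -9*152 = -1368)
E(L) = 9*L
o(N, O) = N + O
S(I) = 4*I (S(I) = 4*((I + I) - I) = 4*(2*I - I) = 4*I)
a = 327/152 (a = 120/((9*6)) + 97/(-1368) = 120/54 + 97*(-1/1368) = 120*(1/54) - 97/1368 = 20/9 - 97/1368 = 327/152 ≈ 2.1513)
-138*(S(-1) + a) + 167233 = -138*(4*(-1) + 327/152) + 167233 = -138*(-4 + 327/152) + 167233 = -138*(-281/152) + 167233 = 19389/76 + 167233 = 12729097/76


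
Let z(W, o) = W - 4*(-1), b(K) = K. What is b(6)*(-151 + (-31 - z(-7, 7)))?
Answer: -1074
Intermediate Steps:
z(W, o) = 4 + W (z(W, o) = W + 4 = 4 + W)
b(6)*(-151 + (-31 - z(-7, 7))) = 6*(-151 + (-31 - (4 - 7))) = 6*(-151 + (-31 - 1*(-3))) = 6*(-151 + (-31 + 3)) = 6*(-151 - 28) = 6*(-179) = -1074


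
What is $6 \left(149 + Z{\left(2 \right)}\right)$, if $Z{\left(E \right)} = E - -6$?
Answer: $942$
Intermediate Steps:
$Z{\left(E \right)} = 6 + E$ ($Z{\left(E \right)} = E + 6 = 6 + E$)
$6 \left(149 + Z{\left(2 \right)}\right) = 6 \left(149 + \left(6 + 2\right)\right) = 6 \left(149 + 8\right) = 6 \cdot 157 = 942$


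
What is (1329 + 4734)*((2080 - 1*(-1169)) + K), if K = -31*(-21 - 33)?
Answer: 29848149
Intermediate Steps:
K = 1674 (K = -31*(-54) = 1674)
(1329 + 4734)*((2080 - 1*(-1169)) + K) = (1329 + 4734)*((2080 - 1*(-1169)) + 1674) = 6063*((2080 + 1169) + 1674) = 6063*(3249 + 1674) = 6063*4923 = 29848149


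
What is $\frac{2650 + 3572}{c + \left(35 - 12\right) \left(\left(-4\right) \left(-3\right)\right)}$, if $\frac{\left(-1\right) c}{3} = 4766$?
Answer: $- \frac{1037}{2337} \approx -0.44373$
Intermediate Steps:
$c = -14298$ ($c = \left(-3\right) 4766 = -14298$)
$\frac{2650 + 3572}{c + \left(35 - 12\right) \left(\left(-4\right) \left(-3\right)\right)} = \frac{2650 + 3572}{-14298 + \left(35 - 12\right) \left(\left(-4\right) \left(-3\right)\right)} = \frac{6222}{-14298 + 23 \cdot 12} = \frac{6222}{-14298 + 276} = \frac{6222}{-14022} = 6222 \left(- \frac{1}{14022}\right) = - \frac{1037}{2337}$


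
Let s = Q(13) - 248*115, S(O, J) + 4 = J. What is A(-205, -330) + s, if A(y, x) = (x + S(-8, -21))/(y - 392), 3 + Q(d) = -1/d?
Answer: -221362985/7761 ≈ -28522.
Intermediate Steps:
S(O, J) = -4 + J
Q(d) = -3 - 1/d
A(y, x) = (-25 + x)/(-392 + y) (A(y, x) = (x + (-4 - 21))/(y - 392) = (x - 25)/(-392 + y) = (-25 + x)/(-392 + y))
s = -370800/13 (s = (-3 - 1/13) - 248*115 = (-3 - 1*1/13) - 28520 = (-3 - 1/13) - 28520 = -40/13 - 28520 = -370800/13 ≈ -28523.)
A(-205, -330) + s = (-25 - 330)/(-392 - 205) - 370800/13 = -355/(-597) - 370800/13 = -1/597*(-355) - 370800/13 = 355/597 - 370800/13 = -221362985/7761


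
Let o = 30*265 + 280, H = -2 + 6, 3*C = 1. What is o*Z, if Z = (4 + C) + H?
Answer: 205750/3 ≈ 68583.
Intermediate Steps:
C = 1/3 (C = (1/3)*1 = 1/3 ≈ 0.33333)
H = 4
Z = 25/3 (Z = (4 + 1/3) + 4 = 13/3 + 4 = 25/3 ≈ 8.3333)
o = 8230 (o = 7950 + 280 = 8230)
o*Z = 8230*(25/3) = 205750/3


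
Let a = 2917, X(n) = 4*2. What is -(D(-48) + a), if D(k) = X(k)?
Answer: -2925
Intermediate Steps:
X(n) = 8
D(k) = 8
-(D(-48) + a) = -(8 + 2917) = -1*2925 = -2925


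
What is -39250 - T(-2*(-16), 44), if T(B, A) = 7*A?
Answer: -39558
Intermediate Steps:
-39250 - T(-2*(-16), 44) = -39250 - 7*44 = -39250 - 1*308 = -39250 - 308 = -39558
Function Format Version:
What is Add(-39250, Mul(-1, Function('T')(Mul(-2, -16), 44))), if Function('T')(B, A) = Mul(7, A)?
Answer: -39558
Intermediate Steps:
Add(-39250, Mul(-1, Function('T')(Mul(-2, -16), 44))) = Add(-39250, Mul(-1, Mul(7, 44))) = Add(-39250, Mul(-1, 308)) = Add(-39250, -308) = -39558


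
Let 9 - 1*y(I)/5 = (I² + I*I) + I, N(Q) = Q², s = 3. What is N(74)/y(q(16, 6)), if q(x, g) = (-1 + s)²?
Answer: -5476/135 ≈ -40.563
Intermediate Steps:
q(x, g) = 4 (q(x, g) = (-1 + 3)² = 2² = 4)
y(I) = 45 - 10*I² - 5*I (y(I) = 45 - 5*((I² + I*I) + I) = 45 - 5*((I² + I²) + I) = 45 - 5*(2*I² + I) = 45 - 5*(I + 2*I²) = 45 + (-10*I² - 5*I) = 45 - 10*I² - 5*I)
N(74)/y(q(16, 6)) = 74²/(45 - 10*4² - 5*4) = 5476/(45 - 10*16 - 20) = 5476/(45 - 160 - 20) = 5476/(-135) = 5476*(-1/135) = -5476/135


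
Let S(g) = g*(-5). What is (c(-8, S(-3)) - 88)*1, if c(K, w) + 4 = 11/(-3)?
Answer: -287/3 ≈ -95.667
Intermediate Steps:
S(g) = -5*g
c(K, w) = -23/3 (c(K, w) = -4 + 11/(-3) = -4 + 11*(-1/3) = -4 - 11/3 = -23/3)
(c(-8, S(-3)) - 88)*1 = (-23/3 - 88)*1 = -287/3*1 = -287/3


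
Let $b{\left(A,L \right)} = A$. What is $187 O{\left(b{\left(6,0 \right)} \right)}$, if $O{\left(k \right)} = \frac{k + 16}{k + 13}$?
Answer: $\frac{4114}{19} \approx 216.53$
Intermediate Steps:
$O{\left(k \right)} = \frac{16 + k}{13 + k}$
$187 O{\left(b{\left(6,0 \right)} \right)} = 187 \frac{16 + 6}{13 + 6} = 187 \cdot \frac{1}{19} \cdot 22 = 187 \cdot \frac{22}{19} = \frac{4114}{19}$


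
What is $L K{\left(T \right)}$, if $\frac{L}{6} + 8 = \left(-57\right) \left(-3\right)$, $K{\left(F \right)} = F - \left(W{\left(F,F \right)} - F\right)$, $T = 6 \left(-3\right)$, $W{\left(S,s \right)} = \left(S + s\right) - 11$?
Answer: $10758$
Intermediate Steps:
$W{\left(S,s \right)} = -11 + S + s$ ($W{\left(S,s \right)} = \left(S + s\right) - 11 = -11 + S + s$)
$T = -18$
$K{\left(F \right)} = 11$ ($K{\left(F \right)} = F - \left(\left(-11 + F + F\right) - F\right) = F - \left(\left(-11 + 2 F\right) - F\right) = F - \left(-11 + F\right) = 11$)
$L = 978$ ($L = -48 + 6 \left(\left(-57\right) \left(-3\right)\right) = -48 + 6 \cdot 171 = -48 + 1026 = 978$)
$L K{\left(T \right)} = 978 \cdot 11 = 10758$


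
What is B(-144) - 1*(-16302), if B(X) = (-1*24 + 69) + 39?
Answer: 16386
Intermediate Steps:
B(X) = 84 (B(X) = (-24 + 69) + 39 = 45 + 39 = 84)
B(-144) - 1*(-16302) = 84 - 1*(-16302) = 84 + 16302 = 16386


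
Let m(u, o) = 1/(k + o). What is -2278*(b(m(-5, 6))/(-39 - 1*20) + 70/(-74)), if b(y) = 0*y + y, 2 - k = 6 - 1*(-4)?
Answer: 4661927/2183 ≈ 2135.6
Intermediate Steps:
k = -8 (k = 2 - (6 - 1*(-4)) = 2 - (6 + 4) = 2 - 1*10 = 2 - 10 = -8)
m(u, o) = 1/(-8 + o)
b(y) = y (b(y) = 0 + y = y)
-2278*(b(m(-5, 6))/(-39 - 1*20) + 70/(-74)) = -2278*(1/((-8 + 6)*(-39 - 1*20)) + 70/(-74)) = -2278*(1/((-2)*(-39 - 20)) + 70*(-1/74)) = -2278*(-½/(-59) - 35/37) = -2278*(-½*(-1/59) - 35/37) = -2278*(1/118 - 35/37) = -2278*(-4093/4366) = 4661927/2183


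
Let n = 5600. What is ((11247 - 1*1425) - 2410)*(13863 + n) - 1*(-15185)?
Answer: 144274941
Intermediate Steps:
((11247 - 1*1425) - 2410)*(13863 + n) - 1*(-15185) = ((11247 - 1*1425) - 2410)*(13863 + 5600) - 1*(-15185) = ((11247 - 1425) - 2410)*19463 + 15185 = (9822 - 2410)*19463 + 15185 = 7412*19463 + 15185 = 144259756 + 15185 = 144274941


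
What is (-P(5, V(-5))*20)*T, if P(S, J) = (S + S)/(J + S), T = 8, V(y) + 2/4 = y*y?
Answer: -3200/59 ≈ -54.237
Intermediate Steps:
V(y) = -½ + y² (V(y) = -½ + y*y = -½ + y²)
P(S, J) = 2*S/(J + S) (P(S, J) = (2*S)/(J + S) = 2*S/(J + S))
(-P(5, V(-5))*20)*T = (-2*5/((-½ + (-5)²) + 5)*20)*8 = (-2*5/((-½ + 25) + 5)*20)*8 = (-2*5/(49/2 + 5)*20)*8 = (-2*5/59/2*20)*8 = (-2*5*2/59*20)*8 = (-1*20/59*20)*8 = -20/59*20*8 = -400/59*8 = -3200/59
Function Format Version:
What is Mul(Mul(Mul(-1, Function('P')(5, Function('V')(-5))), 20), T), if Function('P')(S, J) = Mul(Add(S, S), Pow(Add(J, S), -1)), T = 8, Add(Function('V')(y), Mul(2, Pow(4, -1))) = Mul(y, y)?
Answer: Rational(-3200, 59) ≈ -54.237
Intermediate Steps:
Function('V')(y) = Add(Rational(-1, 2), Pow(y, 2)) (Function('V')(y) = Add(Rational(-1, 2), Mul(y, y)) = Add(Rational(-1, 2), Pow(y, 2)))
Function('P')(S, J) = Mul(2, S, Pow(Add(J, S), -1)) (Function('P')(S, J) = Mul(Mul(2, S), Pow(Add(J, S), -1)) = Mul(2, S, Pow(Add(J, S), -1)))
Mul(Mul(Mul(-1, Function('P')(5, Function('V')(-5))), 20), T) = Mul(Mul(Mul(-1, Mul(2, 5, Pow(Add(Add(Rational(-1, 2), Pow(-5, 2)), 5), -1))), 20), 8) = Mul(Mul(Mul(-1, Mul(2, 5, Pow(Add(Add(Rational(-1, 2), 25), 5), -1))), 20), 8) = Mul(Mul(Mul(-1, Mul(2, 5, Pow(Add(Rational(49, 2), 5), -1))), 20), 8) = Mul(Mul(Mul(-1, Mul(2, 5, Pow(Rational(59, 2), -1))), 20), 8) = Mul(Mul(Mul(-1, Mul(2, 5, Rational(2, 59))), 20), 8) = Mul(Mul(Mul(-1, Rational(20, 59)), 20), 8) = Mul(Mul(Rational(-20, 59), 20), 8) = Mul(Rational(-400, 59), 8) = Rational(-3200, 59)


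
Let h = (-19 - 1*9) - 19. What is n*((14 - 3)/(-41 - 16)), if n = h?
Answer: 517/57 ≈ 9.0702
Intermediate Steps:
h = -47 (h = (-19 - 9) - 19 = -28 - 19 = -47)
n = -47
n*((14 - 3)/(-41 - 16)) = -47*(14 - 3)/(-41 - 16) = -517/(-57) = -517*(-1)/57 = -47*(-11/57) = 517/57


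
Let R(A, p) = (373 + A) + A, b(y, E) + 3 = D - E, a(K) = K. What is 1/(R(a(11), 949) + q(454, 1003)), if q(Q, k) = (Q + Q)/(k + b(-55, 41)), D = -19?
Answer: 235/93052 ≈ 0.0025255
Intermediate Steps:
b(y, E) = -22 - E (b(y, E) = -3 + (-19 - E) = -22 - E)
q(Q, k) = 2*Q/(-63 + k) (q(Q, k) = (Q + Q)/(k + (-22 - 1*41)) = (2*Q)/(k + (-22 - 41)) = (2*Q)/(k - 63) = (2*Q)/(-63 + k) = 2*Q/(-63 + k))
R(A, p) = 373 + 2*A
1/(R(a(11), 949) + q(454, 1003)) = 1/((373 + 2*11) + 2*454/(-63 + 1003)) = 1/((373 + 22) + 2*454/940) = 1/(395 + 2*454*(1/940)) = 1/(395 + 227/235) = 1/(93052/235) = 235/93052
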